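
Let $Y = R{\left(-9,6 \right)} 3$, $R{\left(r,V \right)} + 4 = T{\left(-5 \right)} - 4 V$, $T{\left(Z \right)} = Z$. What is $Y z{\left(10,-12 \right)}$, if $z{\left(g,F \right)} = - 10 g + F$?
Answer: $11088$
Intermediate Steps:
$z{\left(g,F \right)} = F - 10 g$
$R{\left(r,V \right)} = -9 - 4 V$ ($R{\left(r,V \right)} = -4 - \left(5 + 4 V\right) = -9 - 4 V$)
$Y = -99$ ($Y = \left(-9 - 24\right) 3 = \left(-33\right) 3 = -99$)
$Y z{\left(10,-12 \right)} = - 99 \left(-12 - 100\right) = \left(-99\right) \left(-112\right) = 11088$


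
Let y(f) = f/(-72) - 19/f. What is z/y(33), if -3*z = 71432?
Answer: 6286016/273 ≈ 23026.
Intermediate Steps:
z = -71432/3 (z = -⅓*71432 = -71432/3 ≈ -23811.)
y(f) = -19/f - f/72 (y(f) = f*(-1/72) - 19/f = -f/72 - 19/f = -19/f - f/72)
z/y(33) = -71432/(3*(-19/33 - 1/72*33)) = -71432/(3*(-19*1/33 - 11/24)) = -71432/(3*(-19/33 - 11/24)) = -71432/(3*(-91/88)) = -71432/3*(-88/91) = 6286016/273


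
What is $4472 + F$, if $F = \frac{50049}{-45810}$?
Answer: $\frac{22756919}{5090} \approx 4470.9$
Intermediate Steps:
$F = - \frac{5561}{5090}$ ($F = 50049 \left(- \frac{1}{45810}\right) = - \frac{5561}{5090} \approx -1.0925$)
$4472 + F = 4472 - \frac{5561}{5090} = \frac{22756919}{5090}$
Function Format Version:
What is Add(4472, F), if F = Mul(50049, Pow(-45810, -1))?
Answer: Rational(22756919, 5090) ≈ 4470.9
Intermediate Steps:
F = Rational(-5561, 5090) (F = Mul(50049, Rational(-1, 45810)) = Rational(-5561, 5090) ≈ -1.0925)
Add(4472, F) = Add(4472, Rational(-5561, 5090)) = Rational(22756919, 5090)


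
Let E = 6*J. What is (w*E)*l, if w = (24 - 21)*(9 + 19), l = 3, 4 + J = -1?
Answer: -7560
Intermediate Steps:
J = -5 (J = -4 - 1 = -5)
w = 84 (w = 3*28 = 84)
E = -30 (E = 6*(-5) = -30)
(w*E)*l = (84*(-30))*3 = -2520*3 = -7560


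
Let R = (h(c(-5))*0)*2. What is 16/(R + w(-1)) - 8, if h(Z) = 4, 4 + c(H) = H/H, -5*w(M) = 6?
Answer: -64/3 ≈ -21.333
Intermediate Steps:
w(M) = -6/5 (w(M) = -⅕*6 = -6/5)
c(H) = -3 (c(H) = -4 + H/H = -4 + 1 = -3)
R = 0 (R = (4*0)*2 = 0*2 = 0)
16/(R + w(-1)) - 8 = 16/(0 - 6/5) - 8 = 16/(-6/5) - 8 = -⅚*16 - 8 = -40/3 - 8 = -64/3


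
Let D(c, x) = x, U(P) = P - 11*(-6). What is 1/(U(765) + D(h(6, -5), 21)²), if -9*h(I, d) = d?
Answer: 1/1272 ≈ 0.00078616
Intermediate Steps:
U(P) = 66 + P (U(P) = P + 66 = 66 + P)
h(I, d) = -d/9
1/(U(765) + D(h(6, -5), 21)²) = 1/((66 + 765) + 21²) = 1/(831 + 441) = 1/1272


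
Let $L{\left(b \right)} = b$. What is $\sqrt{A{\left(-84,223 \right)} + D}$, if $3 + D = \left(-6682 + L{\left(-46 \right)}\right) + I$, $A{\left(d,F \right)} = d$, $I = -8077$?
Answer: $2 i \sqrt{3723} \approx 122.03 i$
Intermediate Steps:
$D = -14808$ ($D = -3 - 14805 = -14808$)
$\sqrt{A{\left(-84,223 \right)} + D} = \sqrt{-84 - 14808} = \sqrt{-14892} = 2 i \sqrt{3723}$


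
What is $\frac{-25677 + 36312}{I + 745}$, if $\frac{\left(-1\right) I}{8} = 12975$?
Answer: $- \frac{2127}{20611} \approx -0.1032$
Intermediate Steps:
$I = -103800$ ($I = \left(-8\right) 12975 = -103800$)
$\frac{-25677 + 36312}{I + 745} = \frac{-25677 + 36312}{-103800 + 745} = \frac{10635}{-103055} = 10635 \left(- \frac{1}{103055}\right) = - \frac{2127}{20611}$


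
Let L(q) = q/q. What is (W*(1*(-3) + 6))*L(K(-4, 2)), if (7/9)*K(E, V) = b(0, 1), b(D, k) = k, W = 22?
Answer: 66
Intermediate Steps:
K(E, V) = 9/7 (K(E, V) = (9/7)*1 = 9/7)
L(q) = 1
(W*(1*(-3) + 6))*L(K(-4, 2)) = (22*(1*(-3) + 6))*1 = (22*(-3 + 6))*1 = (22*3)*1 = 66*1 = 66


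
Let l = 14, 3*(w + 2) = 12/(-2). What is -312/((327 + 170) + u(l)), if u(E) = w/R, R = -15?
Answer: -4680/7459 ≈ -0.62743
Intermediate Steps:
w = -4 (w = -2 + (12/(-2))/3 = -2 + (12*(-1/2))/3 = -2 + (1/3)*(-6) = -2 - 2 = -4)
u(E) = 4/15 (u(E) = -4/(-15) = -4*(-1/15) = 4/15)
-312/((327 + 170) + u(l)) = -312/((327 + 170) + 4/15) = -312/(497 + 4/15) = -312/7459/15 = -312*15/7459 = -4680/7459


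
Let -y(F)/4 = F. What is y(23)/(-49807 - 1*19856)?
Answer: 92/69663 ≈ 0.0013206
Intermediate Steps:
y(F) = -4*F
y(23)/(-49807 - 1*19856) = (-4*23)/(-49807 - 1*19856) = -92/(-49807 - 19856) = -92/(-69663) = -92*(-1/69663) = 92/69663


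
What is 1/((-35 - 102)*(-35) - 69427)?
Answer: -1/64632 ≈ -1.5472e-5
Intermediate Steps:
1/((-35 - 102)*(-35) - 69427) = 1/(-137*(-35) - 69427) = 1/(4795 - 69427) = 1/(-64632) = -1/64632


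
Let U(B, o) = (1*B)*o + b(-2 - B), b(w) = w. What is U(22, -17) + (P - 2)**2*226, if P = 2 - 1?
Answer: -172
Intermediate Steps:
U(B, o) = -2 - B + B*o (U(B, o) = (1*B)*o + (-2 - B) = B*o + (-2 - B) = -2 - B + B*o)
P = 1
U(22, -17) + (P - 2)**2*226 = (-2 - 1*22 + 22*(-17)) + (1 - 2)**2*226 = (-2 - 22 - 374) + (-1)**2*226 = -398 + 1*226 = -398 + 226 = -172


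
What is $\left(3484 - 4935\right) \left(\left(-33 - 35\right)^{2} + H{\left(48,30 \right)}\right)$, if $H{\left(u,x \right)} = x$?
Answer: $-6752954$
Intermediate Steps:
$\left(3484 - 4935\right) \left(\left(-33 - 35\right)^{2} + H{\left(48,30 \right)}\right) = \left(3484 - 4935\right) \left(\left(-33 - 35\right)^{2} + 30\right) = - 1451 \left(\left(-68\right)^{2} + 30\right) = - 1451 \left(4624 + 30\right) = \left(-1451\right) 4654 = -6752954$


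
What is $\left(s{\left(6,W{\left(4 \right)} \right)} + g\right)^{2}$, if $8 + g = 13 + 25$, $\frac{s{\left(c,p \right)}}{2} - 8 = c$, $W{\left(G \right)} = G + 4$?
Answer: $3364$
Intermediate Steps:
$W{\left(G \right)} = 4 + G$
$s{\left(c,p \right)} = 16 + 2 c$
$g = 30$ ($g = -8 + \left(13 + 25\right) = -8 + 38 = 30$)
$\left(s{\left(6,W{\left(4 \right)} \right)} + g\right)^{2} = \left(\left(16 + 2 \cdot 6\right) + 30\right)^{2} = \left(\left(16 + 12\right) + 30\right)^{2} = \left(28 + 30\right)^{2} = 58^{2} = 3364$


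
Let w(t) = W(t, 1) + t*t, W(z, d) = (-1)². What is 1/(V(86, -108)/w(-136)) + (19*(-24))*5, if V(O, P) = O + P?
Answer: -68657/22 ≈ -3120.8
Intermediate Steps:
W(z, d) = 1
w(t) = 1 + t² (w(t) = 1 + t*t = 1 + t²)
1/(V(86, -108)/w(-136)) + (19*(-24))*5 = 1/((86 - 108)/(1 + (-136)²)) + (19*(-24))*5 = 1/(-22/(1 + 18496)) - 456*5 = 1/(-22/18497) - 2280 = -18497/22 - 2280 = -68657/22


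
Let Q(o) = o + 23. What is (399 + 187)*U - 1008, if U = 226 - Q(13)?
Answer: 110332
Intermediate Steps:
Q(o) = 23 + o
U = 190 (U = 226 - (23 + 13) = 226 - 1*36 = 226 - 36 = 190)
(399 + 187)*U - 1008 = (399 + 187)*190 - 1008 = 586*190 - 1008 = 111340 - 1008 = 110332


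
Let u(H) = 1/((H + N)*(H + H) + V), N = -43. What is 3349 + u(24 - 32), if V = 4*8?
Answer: 2839953/848 ≈ 3349.0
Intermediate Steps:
V = 32
u(H) = 1/(32 + 2*H*(-43 + H)) (u(H) = 1/((H - 43)*(H + H) + 32) = 1/((-43 + H)*(2*H) + 32) = 1/(2*H*(-43 + H) + 32) = 1/(32 + 2*H*(-43 + H)))
3349 + u(24 - 32) = 3349 + 1/(2*(16 + (24 - 32)**2 - 43*(24 - 32))) = 3349 + 1/(2*(16 + (-8)**2 - 43*(-8))) = 3349 + 1/(2*(16 + 64 + 344)) = 3349 + (1/2)/424 = 3349 + (1/2)*(1/424) = 3349 + 1/848 = 2839953/848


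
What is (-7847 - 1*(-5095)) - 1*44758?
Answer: -47510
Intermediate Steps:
(-7847 - 1*(-5095)) - 1*44758 = (-7847 + 5095) - 44758 = -2752 - 44758 = -47510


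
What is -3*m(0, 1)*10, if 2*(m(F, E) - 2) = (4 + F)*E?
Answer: -120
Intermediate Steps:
m(F, E) = 2 + E*(4 + F)/2 (m(F, E) = 2 + ((4 + F)*E)/2 = 2 + (E*(4 + F))/2 = 2 + E*(4 + F)/2)
-3*m(0, 1)*10 = -3*(2 + 2*1 + (½)*1*0)*10 = -3*(2 + 2 + 0)*10 = -3*4*10 = -12*10 = -120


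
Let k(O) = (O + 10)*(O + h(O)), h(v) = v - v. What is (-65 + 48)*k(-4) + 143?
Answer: 551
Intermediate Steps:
h(v) = 0
k(O) = O*(10 + O) (k(O) = (O + 10)*(O + 0) = (10 + O)*O = O*(10 + O))
(-65 + 48)*k(-4) + 143 = (-65 + 48)*(-4*(10 - 4)) + 143 = -(-68)*6 + 143 = -17*(-24) + 143 = 408 + 143 = 551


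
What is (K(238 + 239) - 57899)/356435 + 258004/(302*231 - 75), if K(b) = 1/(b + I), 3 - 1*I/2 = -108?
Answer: 4097391127364/1157492080377 ≈ 3.5399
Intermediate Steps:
I = 222 (I = 6 - 2*(-108) = 6 + 216 = 222)
K(b) = 1/(222 + b) (K(b) = 1/(b + 222) = 1/(222 + b))
(K(238 + 239) - 57899)/356435 + 258004/(302*231 - 75) = (1/(222 + (238 + 239)) - 57899)/356435 + 258004/(302*231 - 75) = (1/(222 + 477) - 57899)*(1/356435) + 258004/(69762 - 75) = (1/699 - 57899)*(1/356435) + 258004/69687 = (1/699 - 57899)*(1/356435) + 258004*(1/69687) = -40471400/699*1/356435 + 258004/69687 = -8094280/49829613 + 258004/69687 = 4097391127364/1157492080377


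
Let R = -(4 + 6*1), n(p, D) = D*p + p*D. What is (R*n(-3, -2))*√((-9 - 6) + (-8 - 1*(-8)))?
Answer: -120*I*√15 ≈ -464.76*I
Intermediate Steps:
n(p, D) = 2*D*p (n(p, D) = D*p + D*p = 2*D*p)
R = -10 (R = -(4 + 6) = -1*10 = -10)
(R*n(-3, -2))*√((-9 - 6) + (-8 - 1*(-8))) = (-20*(-2)*(-3))*√((-9 - 6) + (-8 - 1*(-8))) = (-10*12)*√(-15 + (-8 + 8)) = -120*√(-15 + 0) = -120*I*√15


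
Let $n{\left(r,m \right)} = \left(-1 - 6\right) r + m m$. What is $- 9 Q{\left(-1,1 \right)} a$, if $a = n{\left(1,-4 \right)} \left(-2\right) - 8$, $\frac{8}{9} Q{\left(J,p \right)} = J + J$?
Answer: $- \frac{1053}{2} \approx -526.5$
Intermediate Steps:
$Q{\left(J,p \right)} = \frac{9 J}{4}$ ($Q{\left(J,p \right)} = \frac{9 \left(J + J\right)}{8} = \frac{9 \cdot 2 J}{8} = \frac{9 J}{4}$)
$n{\left(r,m \right)} = m^{2} - 7 r$ ($n{\left(r,m \right)} = \left(-1 - 6\right) r + m^{2} = - 7 r + m^{2} = m^{2} - 7 r$)
$a = -26$ ($a = \left(\left(-4\right)^{2} - 7\right) \left(-2\right) - 8 = \left(16 - 7\right) \left(-2\right) - 8 = 9 \left(-2\right) - 8 = -18 - 8 = -26$)
$- 9 Q{\left(-1,1 \right)} a = - 9 \cdot \frac{9}{4} \left(-1\right) \left(-26\right) = \left(-9\right) \left(- \frac{9}{4}\right) \left(-26\right) = \frac{81}{4} \left(-26\right) = - \frac{1053}{2}$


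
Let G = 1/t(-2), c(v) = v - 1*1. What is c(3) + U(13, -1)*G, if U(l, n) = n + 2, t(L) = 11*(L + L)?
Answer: 87/44 ≈ 1.9773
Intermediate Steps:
c(v) = -1 + v (c(v) = v - 1 = -1 + v)
t(L) = 22*L (t(L) = 11*(2*L) = 22*L)
U(l, n) = 2 + n
G = -1/44 (G = 1/(22*(-2)) = 1/(-44) = -1/44 ≈ -0.022727)
c(3) + U(13, -1)*G = (-1 + 3) + (2 - 1)*(-1/44) = 2 + 1*(-1/44) = 2 - 1/44 = 87/44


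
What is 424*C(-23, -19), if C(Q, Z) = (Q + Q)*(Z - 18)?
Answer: 721648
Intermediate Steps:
C(Q, Z) = 2*Q*(-18 + Z) (C(Q, Z) = (2*Q)*(-18 + Z) = 2*Q*(-18 + Z))
424*C(-23, -19) = 424*(2*(-23)*(-18 - 19)) = 424*(2*(-23)*(-37)) = 424*1702 = 721648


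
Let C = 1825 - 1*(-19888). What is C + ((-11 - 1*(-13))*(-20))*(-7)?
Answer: 21993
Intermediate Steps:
C = 21713 (C = 1825 + 19888 = 21713)
C + ((-11 - 1*(-13))*(-20))*(-7) = 21713 + ((-11 - 1*(-13))*(-20))*(-7) = 21713 + ((-11 + 13)*(-20))*(-7) = 21713 + (2*(-20))*(-7) = 21713 - 40*(-7) = 21713 + 280 = 21993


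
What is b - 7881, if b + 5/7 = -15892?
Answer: -166416/7 ≈ -23774.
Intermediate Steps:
b = -111249/7 (b = -5/7 - 15892 = -111249/7 ≈ -15893.)
b - 7881 = -111249/7 - 7881 = -166416/7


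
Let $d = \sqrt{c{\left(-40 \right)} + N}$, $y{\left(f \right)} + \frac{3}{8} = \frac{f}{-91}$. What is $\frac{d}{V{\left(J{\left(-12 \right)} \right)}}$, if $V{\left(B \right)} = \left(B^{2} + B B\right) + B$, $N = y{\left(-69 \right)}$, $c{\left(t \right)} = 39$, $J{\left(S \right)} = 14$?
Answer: $\frac{\sqrt{5218122}}{147784} \approx 0.015457$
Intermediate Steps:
$y{\left(f \right)} = - \frac{3}{8} - \frac{f}{91}$ ($y{\left(f \right)} = - \frac{3}{8} + \frac{f}{-91} = - \frac{3}{8} + f \left(- \frac{1}{91}\right) = - \frac{3}{8} - \frac{f}{91}$)
$N = \frac{279}{728}$ ($N = - \frac{3}{8} - - \frac{69}{91} = - \frac{3}{8} + \frac{69}{91} = \frac{279}{728} \approx 0.38324$)
$d = \frac{\sqrt{5218122}}{364}$ ($d = \sqrt{39 + \frac{279}{728}} = \sqrt{\frac{28671}{728}} = \frac{\sqrt{5218122}}{364} \approx 6.2756$)
$V{\left(B \right)} = B + 2 B^{2}$ ($V{\left(B \right)} = \left(B^{2} + B^{2}\right) + B = 2 B^{2} + B = B + 2 B^{2}$)
$\frac{d}{V{\left(J{\left(-12 \right)} \right)}} = \frac{\frac{1}{364} \sqrt{5218122}}{14 \left(1 + 2 \cdot 14\right)} = \frac{\frac{1}{364} \sqrt{5218122}}{14 \left(1 + 28\right)} = \frac{\frac{1}{364} \sqrt{5218122}}{14 \cdot 29} = \frac{\frac{1}{364} \sqrt{5218122}}{406} = \frac{\sqrt{5218122}}{364} \cdot \frac{1}{406} = \frac{\sqrt{5218122}}{147784}$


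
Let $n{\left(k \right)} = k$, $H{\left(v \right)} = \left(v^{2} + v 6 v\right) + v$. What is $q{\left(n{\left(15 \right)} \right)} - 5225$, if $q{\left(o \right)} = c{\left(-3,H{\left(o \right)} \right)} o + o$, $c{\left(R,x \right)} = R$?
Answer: $-5255$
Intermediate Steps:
$H{\left(v \right)} = v + 7 v^{2}$ ($H{\left(v \right)} = \left(v^{2} + 6 v v\right) + v = \left(v^{2} + 6 v^{2}\right) + v = 7 v^{2} + v = v + 7 v^{2}$)
$q{\left(o \right)} = - 2 o$ ($q{\left(o \right)} = - 3 o + o = - 2 o$)
$q{\left(n{\left(15 \right)} \right)} - 5225 = \left(-2\right) 15 - 5225 = -30 - 5225 = -5255$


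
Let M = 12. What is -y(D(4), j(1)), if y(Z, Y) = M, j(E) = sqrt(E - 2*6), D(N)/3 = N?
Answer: -12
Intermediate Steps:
D(N) = 3*N
j(E) = sqrt(-12 + E) (j(E) = sqrt(E - 12) = sqrt(-12 + E))
y(Z, Y) = 12
-y(D(4), j(1)) = -1*12 = -12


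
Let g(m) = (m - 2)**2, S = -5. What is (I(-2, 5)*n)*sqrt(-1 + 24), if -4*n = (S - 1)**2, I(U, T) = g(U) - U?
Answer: -162*sqrt(23) ≈ -776.92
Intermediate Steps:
g(m) = (-2 + m)**2
I(U, T) = (-2 + U)**2 - U
n = -9 (n = -(-5 - 1)**2/4 = -1/4*(-6)**2 = -1/4*36 = -9)
(I(-2, 5)*n)*sqrt(-1 + 24) = (((-2 - 2)**2 - 1*(-2))*(-9))*sqrt(-1 + 24) = (((-4)**2 + 2)*(-9))*sqrt(23) = ((16 + 2)*(-9))*sqrt(23) = (18*(-9))*sqrt(23) = -162*sqrt(23)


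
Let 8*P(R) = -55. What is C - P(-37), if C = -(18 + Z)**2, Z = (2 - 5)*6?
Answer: 55/8 ≈ 6.8750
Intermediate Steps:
Z = -18 (Z = -3*6 = -18)
P(R) = -55/8 (P(R) = (1/8)*(-55) = -55/8)
C = 0 (C = -(18 - 18)**2 = -1*0**2 = -1*0 = 0)
C - P(-37) = 0 - 1*(-55/8) = 0 + 55/8 = 55/8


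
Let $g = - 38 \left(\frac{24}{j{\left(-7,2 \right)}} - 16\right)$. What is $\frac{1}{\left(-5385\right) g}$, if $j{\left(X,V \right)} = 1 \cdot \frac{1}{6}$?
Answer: $\frac{1}{26192640} \approx 3.8179 \cdot 10^{-8}$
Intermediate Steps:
$j{\left(X,V \right)} = \frac{1}{6}$ ($j{\left(X,V \right)} = 1 \cdot \frac{1}{6} = \frac{1}{6}$)
$g = -4864$ ($g = - 38 \left(24 \frac{1}{\frac{1}{6}} - 16\right) = - 38 \left(24 \cdot 6 - 16\right) = - 38 \left(144 - 16\right) = \left(-38\right) 128 = -4864$)
$\frac{1}{\left(-5385\right) g} = \frac{1}{\left(-5385\right) \left(-4864\right)} = \left(- \frac{1}{5385}\right) \left(- \frac{1}{4864}\right) = \frac{1}{26192640}$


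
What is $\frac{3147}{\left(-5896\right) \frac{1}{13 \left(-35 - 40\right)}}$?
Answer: $\frac{3068325}{5896} \approx 520.41$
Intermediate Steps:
$\frac{3147}{\left(-5896\right) \frac{1}{13 \left(-35 - 40\right)}} = \frac{3147}{\left(-5896\right) \frac{1}{13 \left(-75\right)}} = \frac{3147}{\left(-5896\right) \frac{1}{-975}} = \frac{3147}{\left(-5896\right) \left(- \frac{1}{975}\right)} = \frac{3147}{\frac{5896}{975}} = 3147 \cdot \frac{975}{5896} = \frac{3068325}{5896}$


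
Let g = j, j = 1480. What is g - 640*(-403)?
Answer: 259400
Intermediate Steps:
g = 1480
g - 640*(-403) = 1480 - 640*(-403) = 1480 + 257920 = 259400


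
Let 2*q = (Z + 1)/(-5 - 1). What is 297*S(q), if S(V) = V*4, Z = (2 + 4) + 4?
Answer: -1089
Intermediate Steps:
Z = 10 (Z = 6 + 4 = 10)
q = -11/12 (q = ((10 + 1)/(-5 - 1))/2 = (11/(-6))/2 = (11*(-⅙))/2 = (½)*(-11/6) = -11/12 ≈ -0.91667)
S(V) = 4*V
297*S(q) = 297*(4*(-11/12)) = 297*(-11/3) = -1089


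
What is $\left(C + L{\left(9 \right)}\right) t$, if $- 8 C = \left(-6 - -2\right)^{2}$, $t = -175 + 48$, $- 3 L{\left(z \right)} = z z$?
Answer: $3683$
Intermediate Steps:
$L{\left(z \right)} = - \frac{z^{2}}{3}$ ($L{\left(z \right)} = - \frac{z z}{3} = - \frac{z^{2}}{3}$)
$t = -127$
$C = -2$ ($C = - \frac{\left(-6 - -2\right)^{2}}{8} = - \frac{\left(-6 + \left(-3 + 5\right)\right)^{2}}{8} = - \frac{\left(-6 + 2\right)^{2}}{8} = - \frac{\left(-4\right)^{2}}{8} = \left(- \frac{1}{8}\right) 16 = -2$)
$\left(C + L{\left(9 \right)}\right) t = \left(-2 - \frac{9^{2}}{3}\right) \left(-127\right) = \left(-2 - 27\right) \left(-127\right) = \left(-29\right) \left(-127\right) = 3683$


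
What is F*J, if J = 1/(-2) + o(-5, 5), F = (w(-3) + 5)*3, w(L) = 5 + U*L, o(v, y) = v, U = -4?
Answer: -363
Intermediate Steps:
w(L) = 5 - 4*L
F = 66 (F = ((5 - 4*(-3)) + 5)*3 = ((5 + 12) + 5)*3 = (17 + 5)*3 = 22*3 = 66)
J = -11/2 (J = 1/(-2) - 5 = 1*(-1/2) - 5 = -1/2 - 5 = -11/2 ≈ -5.5000)
F*J = 66*(-11/2) = -363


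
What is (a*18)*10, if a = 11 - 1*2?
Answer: 1620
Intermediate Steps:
a = 9 (a = 11 - 2 = 9)
(a*18)*10 = (9*18)*10 = 162*10 = 1620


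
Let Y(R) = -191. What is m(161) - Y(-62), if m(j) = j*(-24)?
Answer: -3673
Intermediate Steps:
m(j) = -24*j
m(161) - Y(-62) = -24*161 - 1*(-191) = -3864 + 191 = -3673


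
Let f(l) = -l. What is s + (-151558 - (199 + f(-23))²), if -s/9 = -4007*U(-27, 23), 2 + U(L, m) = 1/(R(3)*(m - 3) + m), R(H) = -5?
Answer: -21054599/77 ≈ -2.7344e+5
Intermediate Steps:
U(L, m) = -2 + 1/(15 - 4*m) (U(L, m) = -2 + 1/(-5*(m - 3) + m) = -2 + 1/(-5*(-3 + m) + m) = -2 + 1/((15 - 5*m) + m) = -2 + 1/(15 - 4*m))
s = -5589765/77 (s = -(-36063)*(-29 + 8*23)/(15 - 4*23) = -(-36063)*(-29 + 184)/(15 - 92) = -(-36063)*155/(-77) = -(-36063)*(-1/77*155) = -(-36063)*(-155)/77 = -9*621085/77 = -5589765/77 ≈ -72594.)
s + (-151558 - (199 + f(-23))²) = -5589765/77 + (-151558 - (199 - 1*(-23))²) = -5589765/77 + (-151558 - (199 + 23)²) = -5589765/77 + (-151558 - 1*222²) = -5589765/77 + (-151558 - 1*49284) = -5589765/77 + (-151558 - 49284) = -5589765/77 - 200842 = -21054599/77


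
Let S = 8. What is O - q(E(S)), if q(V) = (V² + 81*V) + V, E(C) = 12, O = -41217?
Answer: -42345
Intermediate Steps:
q(V) = V² + 82*V
O - q(E(S)) = -41217 - 12*(82 + 12) = -41217 - 12*94 = -41217 - 1*1128 = -41217 - 1128 = -42345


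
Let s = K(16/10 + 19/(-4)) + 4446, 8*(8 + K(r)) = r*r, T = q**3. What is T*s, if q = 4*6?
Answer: 1534201452/25 ≈ 6.1368e+7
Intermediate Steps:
q = 24
T = 13824 (T = 24**3 = 13824)
K(r) = -8 + r**2/8 (K(r) = -8 + (r*r)/8 = -8 + r**2/8)
s = 14205569/3200 (s = (-8 + (16/10 + 19/(-4))**2/8) + 4446 = (-8 + (16*(1/10) + 19*(-1/4))**2/8) + 4446 = (-8 + (8/5 - 19/4)**2/8) + 4446 = (-8 + (-63/20)**2/8) + 4446 = (-8 + (1/8)*(3969/400)) + 4446 = (-8 + 3969/3200) + 4446 = -21631/3200 + 4446 = 14205569/3200 ≈ 4439.2)
T*s = 13824*(14205569/3200) = 1534201452/25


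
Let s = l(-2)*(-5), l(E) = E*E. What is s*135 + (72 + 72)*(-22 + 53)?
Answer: 1764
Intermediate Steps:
l(E) = E**2
s = -20 (s = (-2)**2*(-5) = 4*(-5) = -20)
s*135 + (72 + 72)*(-22 + 53) = -20*135 + (72 + 72)*(-22 + 53) = -2700 + 144*31 = -2700 + 4464 = 1764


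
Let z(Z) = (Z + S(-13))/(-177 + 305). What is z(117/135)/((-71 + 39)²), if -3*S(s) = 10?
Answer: -37/1966080 ≈ -1.8819e-5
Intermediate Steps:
S(s) = -10/3 (S(s) = -⅓*10 = -10/3)
z(Z) = -5/192 + Z/128 (z(Z) = (Z - 10/3)/(-177 + 305) = (-10/3 + Z)/128 = -5/192 + Z/128)
z(117/135)/((-71 + 39)²) = (-5/192 + (117/135)/128)/((-71 + 39)²) = (-5/192 + (117*(1/135))/128)/((-32)²) = (-5/192 + (1/128)*(13/15))/1024 = (-5/192 + 13/1920)*(1/1024) = -37/1920*1/1024 = -37/1966080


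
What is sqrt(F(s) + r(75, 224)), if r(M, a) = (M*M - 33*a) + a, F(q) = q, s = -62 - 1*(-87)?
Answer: I*sqrt(1518) ≈ 38.962*I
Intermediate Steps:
s = 25 (s = -62 + 87 = 25)
r(M, a) = M**2 - 32*a (r(M, a) = (M**2 - 33*a) + a = M**2 - 32*a)
sqrt(F(s) + r(75, 224)) = sqrt(25 + (75**2 - 32*224)) = sqrt(25 + (5625 - 7168)) = sqrt(25 - 1543) = sqrt(-1518) = I*sqrt(1518)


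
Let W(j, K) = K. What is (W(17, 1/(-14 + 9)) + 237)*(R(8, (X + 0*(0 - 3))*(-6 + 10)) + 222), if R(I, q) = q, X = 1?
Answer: 267584/5 ≈ 53517.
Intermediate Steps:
(W(17, 1/(-14 + 9)) + 237)*(R(8, (X + 0*(0 - 3))*(-6 + 10)) + 222) = (1/(-14 + 9) + 237)*((1 + 0*(0 - 3))*(-6 + 10) + 222) = (1/(-5) + 237)*((1 + 0*(-3))*4 + 222) = (-⅕ + 237)*((1 + 0)*4 + 222) = 1184*(1*4 + 222)/5 = 1184*(4 + 222)/5 = (1184/5)*226 = 267584/5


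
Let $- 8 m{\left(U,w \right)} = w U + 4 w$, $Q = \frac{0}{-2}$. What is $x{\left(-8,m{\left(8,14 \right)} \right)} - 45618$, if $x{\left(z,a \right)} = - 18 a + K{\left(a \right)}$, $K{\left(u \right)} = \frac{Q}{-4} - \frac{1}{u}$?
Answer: $- \frac{950039}{21} \approx -45240.0$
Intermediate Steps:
$Q = 0$ ($Q = 0 \left(- \frac{1}{2}\right) = 0$)
$K{\left(u \right)} = - \frac{1}{u}$ ($K{\left(u \right)} = \frac{0}{-4} - \frac{1}{u} = 0 \left(- \frac{1}{4}\right) - \frac{1}{u} = 0 - \frac{1}{u} = - \frac{1}{u}$)
$m{\left(U,w \right)} = - \frac{w}{2} - \frac{U w}{8}$ ($m{\left(U,w \right)} = - \frac{w U + 4 w}{8} = - \frac{U w + 4 w}{8} = - \frac{4 w + U w}{8} = - \frac{w}{2} - \frac{U w}{8}$)
$x{\left(z,a \right)} = - \frac{1}{a} - 18 a$ ($x{\left(z,a \right)} = - 18 a - \frac{1}{a} = - \frac{1}{a} - 18 a$)
$x{\left(-8,m{\left(8,14 \right)} \right)} - 45618 = \left(- \frac{1}{\left(- \frac{1}{8}\right) 14 \left(4 + 8\right)} - 18 \left(\left(- \frac{1}{8}\right) 14 \left(4 + 8\right)\right)\right) - 45618 = \left(- \frac{1}{\left(- \frac{1}{8}\right) 14 \cdot 12} - 18 \left(\left(- \frac{1}{8}\right) 14 \cdot 12\right)\right) - 45618 = \left(- \frac{1}{-21} - -378\right) - 45618 = \left(\left(-1\right) \left(- \frac{1}{21}\right) + 378\right) - 45618 = \left(\frac{1}{21} + 378\right) - 45618 = \frac{7939}{21} - 45618 = - \frac{950039}{21}$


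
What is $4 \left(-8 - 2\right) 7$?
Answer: $-280$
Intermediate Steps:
$4 \left(-8 - 2\right) 7 = 4 \left(-10\right) 7 = \left(-40\right) 7 = -280$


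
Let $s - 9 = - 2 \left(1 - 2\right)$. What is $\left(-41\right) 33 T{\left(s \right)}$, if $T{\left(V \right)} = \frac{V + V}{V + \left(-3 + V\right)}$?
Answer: $- \frac{29766}{19} \approx -1566.6$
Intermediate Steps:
$s = 11$ ($s = 9 - 2 \left(1 - 2\right) = 9 - -2 = 9 + 2 = 11$)
$T{\left(V \right)} = \frac{2 V}{-3 + 2 V}$
$\left(-41\right) 33 T{\left(s \right)} = \left(-41\right) 33 \cdot 2 \cdot 11 \frac{1}{-3 + 2 \cdot 11} = - 1353 \cdot 2 \cdot 11 \frac{1}{-3 + 22} = - 1353 \cdot 2 \cdot 11 \cdot \frac{1}{19} = \left(-1353\right) \frac{22}{19} = - \frac{29766}{19}$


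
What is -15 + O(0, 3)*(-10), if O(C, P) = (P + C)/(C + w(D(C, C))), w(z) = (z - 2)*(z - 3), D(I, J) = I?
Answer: -20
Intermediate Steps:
w(z) = (-3 + z)*(-2 + z) (w(z) = (-2 + z)*(-3 + z) = (-3 + z)*(-2 + z))
O(C, P) = (C + P)/(6 + C**2 - 4*C) (O(C, P) = (P + C)/(C + (6 + C**2 - 5*C)) = (C + P)/(6 + C**2 - 4*C))
-15 + O(0, 3)*(-10) = -15 + ((0 + 3)/(6 + 0**2 - 4*0))*(-10) = -15 + (3/(6 + 0 + 0))*(-10) = -15 + (3/6)*(-10) = -15 + ((1/6)*3)*(-10) = -15 + (1/2)*(-10) = -15 - 5 = -20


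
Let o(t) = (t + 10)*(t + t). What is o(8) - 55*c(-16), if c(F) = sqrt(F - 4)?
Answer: 288 - 110*I*sqrt(5) ≈ 288.0 - 245.97*I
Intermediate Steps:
c(F) = sqrt(-4 + F)
o(t) = 2*t*(10 + t) (o(t) = (10 + t)*(2*t) = 2*t*(10 + t))
o(8) - 55*c(-16) = 2*8*(10 + 8) - 55*sqrt(-4 - 16) = 2*8*18 - 110*I*sqrt(5) = 288 - 110*I*sqrt(5)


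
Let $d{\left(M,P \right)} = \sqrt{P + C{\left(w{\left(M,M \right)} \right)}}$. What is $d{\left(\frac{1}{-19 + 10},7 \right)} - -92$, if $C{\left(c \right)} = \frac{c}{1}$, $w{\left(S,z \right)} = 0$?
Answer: $92 + \sqrt{7} \approx 94.646$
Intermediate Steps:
$C{\left(c \right)} = c$ ($C{\left(c \right)} = c 1 = c$)
$d{\left(M,P \right)} = \sqrt{P}$ ($d{\left(M,P \right)} = \sqrt{P + 0} = \sqrt{P}$)
$d{\left(\frac{1}{-19 + 10},7 \right)} - -92 = \sqrt{7} - -92 = \sqrt{7} + 92 = 92 + \sqrt{7}$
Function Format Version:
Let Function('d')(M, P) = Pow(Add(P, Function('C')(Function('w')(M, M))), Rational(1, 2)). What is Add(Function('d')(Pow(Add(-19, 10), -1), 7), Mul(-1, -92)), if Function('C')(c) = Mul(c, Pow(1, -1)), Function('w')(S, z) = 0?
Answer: Add(92, Pow(7, Rational(1, 2))) ≈ 94.646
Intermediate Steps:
Function('C')(c) = c (Function('C')(c) = Mul(c, 1) = c)
Function('d')(M, P) = Pow(P, Rational(1, 2)) (Function('d')(M, P) = Pow(Add(P, 0), Rational(1, 2)) = Pow(P, Rational(1, 2)))
Add(Function('d')(Pow(Add(-19, 10), -1), 7), Mul(-1, -92)) = Add(Pow(7, Rational(1, 2)), Mul(-1, -92)) = Add(Pow(7, Rational(1, 2)), 92) = Add(92, Pow(7, Rational(1, 2)))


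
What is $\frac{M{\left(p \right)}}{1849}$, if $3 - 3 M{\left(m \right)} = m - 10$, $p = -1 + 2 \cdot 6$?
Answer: $\frac{2}{5547} \approx 0.00036056$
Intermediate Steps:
$p = 11$ ($p = -1 + 12 = 11$)
$M{\left(m \right)} = \frac{13}{3} - \frac{m}{3}$ ($M{\left(m \right)} = 1 - \frac{m - 10}{3} = 1 - \frac{-10 + m}{3} = 1 - \left(- \frac{10}{3} + \frac{m}{3}\right) = \frac{13}{3} - \frac{m}{3}$)
$\frac{M{\left(p \right)}}{1849} = \frac{\frac{13}{3} - \frac{11}{3}}{1849} = \left(\frac{13}{3} - \frac{11}{3}\right) \frac{1}{1849} = \frac{2}{3} \cdot \frac{1}{1849} = \frac{2}{5547}$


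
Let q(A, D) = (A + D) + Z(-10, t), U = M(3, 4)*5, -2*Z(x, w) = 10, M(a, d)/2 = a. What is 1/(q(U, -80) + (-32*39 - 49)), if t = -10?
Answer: -1/1352 ≈ -0.00073965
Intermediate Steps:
M(a, d) = 2*a
Z(x, w) = -5 (Z(x, w) = -½*10 = -5)
U = 30 (U = (2*3)*5 = 6*5 = 30)
q(A, D) = -5 + A + D (q(A, D) = (A + D) - 5 = -5 + A + D)
1/(q(U, -80) + (-32*39 - 49)) = 1/((-5 + 30 - 80) + (-32*39 - 49)) = 1/(-55 + (-1248 - 49)) = 1/(-55 - 1297) = 1/(-1352) = -1/1352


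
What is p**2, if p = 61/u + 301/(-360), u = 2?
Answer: 114041041/129600 ≈ 879.95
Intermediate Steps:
p = 10679/360 (p = 61/2 + 301/(-360) = 61*(1/2) + 301*(-1/360) = 61/2 - 301/360 = 10679/360 ≈ 29.664)
p**2 = (10679/360)**2 = 114041041/129600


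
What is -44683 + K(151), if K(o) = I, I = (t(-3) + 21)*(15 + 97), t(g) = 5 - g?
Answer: -41435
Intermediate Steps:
I = 3248 (I = ((5 - 1*(-3)) + 21)*(15 + 97) = ((5 + 3) + 21)*112 = (8 + 21)*112 = 29*112 = 3248)
K(o) = 3248
-44683 + K(151) = -44683 + 3248 = -41435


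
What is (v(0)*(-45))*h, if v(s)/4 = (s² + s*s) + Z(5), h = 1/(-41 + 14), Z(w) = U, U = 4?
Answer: 80/3 ≈ 26.667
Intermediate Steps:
Z(w) = 4
h = -1/27 (h = 1/(-27) = -1/27 ≈ -0.037037)
v(s) = 16 + 8*s² (v(s) = 4*((s² + s*s) + 4) = 4*((s² + s²) + 4) = 4*(2*s² + 4) = 4*(4 + 2*s²) = 16 + 8*s²)
(v(0)*(-45))*h = ((16 + 8*0²)*(-45))*(-1/27) = ((16 + 8*0)*(-45))*(-1/27) = ((16 + 0)*(-45))*(-1/27) = (16*(-45))*(-1/27) = -720*(-1/27) = 80/3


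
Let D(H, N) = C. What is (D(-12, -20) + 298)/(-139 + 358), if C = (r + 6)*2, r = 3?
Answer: 316/219 ≈ 1.4429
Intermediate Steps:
C = 18 (C = (3 + 6)*2 = 9*2 = 18)
D(H, N) = 18
(D(-12, -20) + 298)/(-139 + 358) = (18 + 298)/(-139 + 358) = 316/219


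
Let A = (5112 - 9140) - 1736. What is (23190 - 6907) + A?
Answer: 10519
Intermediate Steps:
A = -5764 (A = -4028 - 1736 = -5764)
(23190 - 6907) + A = (23190 - 6907) - 5764 = 16283 - 5764 = 10519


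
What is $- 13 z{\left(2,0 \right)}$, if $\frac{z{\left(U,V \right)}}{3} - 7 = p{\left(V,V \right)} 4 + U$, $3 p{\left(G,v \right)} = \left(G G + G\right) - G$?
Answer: $-351$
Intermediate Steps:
$p{\left(G,v \right)} = \frac{G^{2}}{3}$ ($p{\left(G,v \right)} = \frac{\left(G G + G\right) - G}{3} = \frac{\left(G^{2} + G\right) - G}{3} = \frac{\left(G + G^{2}\right) - G}{3} = \frac{G^{2}}{3}$)
$z{\left(U,V \right)} = 21 + 3 U + 4 V^{2}$ ($z{\left(U,V \right)} = 21 + 3 \left(\frac{V^{2}}{3} \cdot 4 + U\right) = 21 + 3 \left(\frac{4 V^{2}}{3} + U\right) = 21 + 3 \left(U + \frac{4 V^{2}}{3}\right) = 21 + \left(3 U + 4 V^{2}\right) = 21 + 3 U + 4 V^{2}$)
$- 13 z{\left(2,0 \right)} = - 13 \left(21 + 3 \cdot 2 + 4 \cdot 0^{2}\right) = - 13 \left(21 + 6 + 4 \cdot 0\right) = - 13 \left(21 + 6 + 0\right) = \left(-13\right) 27 = -351$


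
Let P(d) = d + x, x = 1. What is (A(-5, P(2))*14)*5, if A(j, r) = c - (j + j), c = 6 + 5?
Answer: 1470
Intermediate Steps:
P(d) = 1 + d (P(d) = d + 1 = 1 + d)
c = 11
A(j, r) = 11 - 2*j (A(j, r) = 11 - (j + j) = 11 - 2*j)
(A(-5, P(2))*14)*5 = ((11 - 2*(-5))*14)*5 = ((11 + 10)*14)*5 = (21*14)*5 = 294*5 = 1470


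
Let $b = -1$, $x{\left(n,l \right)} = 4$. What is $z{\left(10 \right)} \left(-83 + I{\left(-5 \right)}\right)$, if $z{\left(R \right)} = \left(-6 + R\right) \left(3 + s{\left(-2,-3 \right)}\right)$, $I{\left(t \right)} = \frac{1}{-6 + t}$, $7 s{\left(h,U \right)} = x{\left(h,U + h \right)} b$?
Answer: $- \frac{62152}{77} \approx -807.17$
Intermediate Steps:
$s{\left(h,U \right)} = - \frac{4}{7}$ ($s{\left(h,U \right)} = \frac{4 \left(-1\right)}{7} = \frac{1}{7} \left(-4\right) = - \frac{4}{7}$)
$z{\left(R \right)} = - \frac{102}{7} + \frac{17 R}{7}$ ($z{\left(R \right)} = \left(-6 + R\right) \left(3 - \frac{4}{7}\right) = \left(-6 + R\right) \frac{17}{7} = - \frac{102}{7} + \frac{17 R}{7}$)
$z{\left(10 \right)} \left(-83 + I{\left(-5 \right)}\right) = \left(- \frac{102}{7} + \frac{17}{7} \cdot 10\right) \left(-83 + \frac{1}{-6 - 5}\right) = \left(- \frac{102}{7} + \frac{170}{7}\right) \left(-83 + \frac{1}{-11}\right) = \frac{68 \left(-83 - \frac{1}{11}\right)}{7} = \frac{68}{7} \left(- \frac{914}{11}\right) = - \frac{62152}{77}$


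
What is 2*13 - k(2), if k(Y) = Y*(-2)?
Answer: 30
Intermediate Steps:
k(Y) = -2*Y
2*13 - k(2) = 2*13 - (-2)*2 = 26 - 1*(-4) = 26 + 4 = 30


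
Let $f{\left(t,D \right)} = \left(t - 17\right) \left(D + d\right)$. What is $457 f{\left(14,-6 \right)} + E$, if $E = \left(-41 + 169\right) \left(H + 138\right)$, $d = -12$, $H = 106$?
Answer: $55910$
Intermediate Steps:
$f{\left(t,D \right)} = \left(-17 + t\right) \left(-12 + D\right)$ ($f{\left(t,D \right)} = \left(t - 17\right) \left(D - 12\right) = \left(-17 + t\right) \left(-12 + D\right)$)
$E = 31232$ ($E = \left(-41 + 169\right) \left(106 + 138\right) = 128 \cdot 244 = 31232$)
$457 f{\left(14,-6 \right)} + E = 457 \left(204 - -102 - 168 - 84\right) + 31232 = 457 \left(204 + 102 - 168 - 84\right) + 31232 = 457 \cdot 54 + 31232 = 24678 + 31232 = 55910$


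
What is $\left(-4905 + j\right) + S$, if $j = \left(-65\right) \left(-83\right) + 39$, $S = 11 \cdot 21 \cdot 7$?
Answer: $2146$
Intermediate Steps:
$S = 1617$ ($S = 231 \cdot 7 = 1617$)
$j = 5434$ ($j = 5395 + 39 = 5434$)
$\left(-4905 + j\right) + S = \left(-4905 + 5434\right) + 1617 = 529 + 1617 = 2146$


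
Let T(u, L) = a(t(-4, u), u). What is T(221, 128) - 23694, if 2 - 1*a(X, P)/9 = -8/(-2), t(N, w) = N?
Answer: -23712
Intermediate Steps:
a(X, P) = -18 (a(X, P) = 18 - (-72)/(-2) = 18 - (-72)*(-1)/2 = 18 - 9*4 = 18 - 36 = -18)
T(u, L) = -18
T(221, 128) - 23694 = -18 - 23694 = -23712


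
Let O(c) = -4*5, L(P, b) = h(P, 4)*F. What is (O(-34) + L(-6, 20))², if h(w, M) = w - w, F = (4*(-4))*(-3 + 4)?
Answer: 400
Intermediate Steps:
F = -16 (F = -16*1 = -16)
h(w, M) = 0
L(P, b) = 0 (L(P, b) = 0*(-16) = 0)
O(c) = -20
(O(-34) + L(-6, 20))² = (-20 + 0)² = (-20)² = 400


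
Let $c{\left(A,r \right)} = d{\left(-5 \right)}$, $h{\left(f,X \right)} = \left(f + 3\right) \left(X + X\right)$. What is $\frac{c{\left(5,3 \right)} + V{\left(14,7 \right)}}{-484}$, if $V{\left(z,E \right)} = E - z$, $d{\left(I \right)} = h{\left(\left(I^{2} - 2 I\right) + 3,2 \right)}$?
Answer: $- \frac{157}{484} \approx -0.32438$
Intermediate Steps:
$h{\left(f,X \right)} = 2 X \left(3 + f\right)$ ($h{\left(f,X \right)} = \left(3 + f\right) 2 X = 2 X \left(3 + f\right)$)
$d{\left(I \right)} = 24 - 8 I + 4 I^{2}$ ($d{\left(I \right)} = 2 \cdot 2 \left(3 + \left(\left(I^{2} - 2 I\right) + 3\right)\right) = 2 \cdot 2 \left(3 + \left(3 + I^{2} - 2 I\right)\right) = 2 \cdot 2 \left(6 + I^{2} - 2 I\right) = 24 - 8 I + 4 I^{2}$)
$c{\left(A,r \right)} = 164$ ($c{\left(A,r \right)} = 24 - -40 + 4 \left(-5\right)^{2} = 24 + 40 + 4 \cdot 25 = 24 + 40 + 100 = 164$)
$\frac{c{\left(5,3 \right)} + V{\left(14,7 \right)}}{-484} = \frac{164 + \left(7 - 14\right)}{-484} = \left(164 + \left(7 - 14\right)\right) \left(- \frac{1}{484}\right) = \left(164 - 7\right) \left(- \frac{1}{484}\right) = 157 \left(- \frac{1}{484}\right) = - \frac{157}{484}$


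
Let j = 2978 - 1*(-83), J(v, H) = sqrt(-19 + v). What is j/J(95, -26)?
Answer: 3061*sqrt(19)/38 ≈ 351.12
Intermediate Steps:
j = 3061 (j = 2978 + 83 = 3061)
j/J(95, -26) = 3061/(sqrt(-19 + 95)) = 3061/(sqrt(76)) = 3061/((2*sqrt(19))) = 3061*(sqrt(19)/38) = 3061*sqrt(19)/38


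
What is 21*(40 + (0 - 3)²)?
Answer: 1029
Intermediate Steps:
21*(40 + (0 - 3)²) = 21*(40 + (-3)²) = 21*(40 + 9) = 21*49 = 1029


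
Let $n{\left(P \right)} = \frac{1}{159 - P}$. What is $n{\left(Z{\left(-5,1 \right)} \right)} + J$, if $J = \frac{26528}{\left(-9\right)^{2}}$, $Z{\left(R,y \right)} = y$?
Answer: $\frac{4191505}{12798} \approx 327.51$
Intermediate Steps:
$J = \frac{26528}{81} \approx 327.51$
$n{\left(Z{\left(-5,1 \right)} \right)} + J = - \frac{1}{-159 + 1} + \frac{26528}{81} = - \frac{1}{-158} + \frac{26528}{81} = \left(-1\right) \left(- \frac{1}{158}\right) + \frac{26528}{81} = \frac{1}{158} + \frac{26528}{81} = \frac{4191505}{12798}$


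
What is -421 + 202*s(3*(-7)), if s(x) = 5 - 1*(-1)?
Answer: 791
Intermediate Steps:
s(x) = 6 (s(x) = 5 + 1 = 6)
-421 + 202*s(3*(-7)) = -421 + 202*6 = -421 + 1212 = 791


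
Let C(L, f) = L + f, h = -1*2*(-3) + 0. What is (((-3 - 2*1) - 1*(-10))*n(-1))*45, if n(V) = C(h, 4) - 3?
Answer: 1575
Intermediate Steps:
h = 6 (h = -2*(-3) + 0 = 6 + 0 = 6)
n(V) = 7 (n(V) = (6 + 4) - 3 = 10 - 3 = 7)
(((-3 - 2*1) - 1*(-10))*n(-1))*45 = (((-3 - 2*1) - 1*(-10))*7)*45 = (((-3 - 2) + 10)*7)*45 = ((-5 + 10)*7)*45 = (5*7)*45 = 35*45 = 1575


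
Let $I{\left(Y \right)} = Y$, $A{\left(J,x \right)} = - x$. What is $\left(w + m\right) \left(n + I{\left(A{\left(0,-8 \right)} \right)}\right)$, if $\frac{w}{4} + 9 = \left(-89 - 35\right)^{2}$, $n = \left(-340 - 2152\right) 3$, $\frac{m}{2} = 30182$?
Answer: $-909841376$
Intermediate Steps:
$m = 60364$ ($m = 2 \cdot 30182 = 60364$)
$n = -7476$ ($n = \left(-340 - 2152\right) 3 = \left(-2492\right) 3 = -7476$)
$w = 61468$ ($w = -36 + 4 \left(-89 - 35\right)^{2} = -36 + 4 \left(-124\right)^{2} = -36 + 4 \cdot 15376 = -36 + 61504 = 61468$)
$\left(w + m\right) \left(n + I{\left(A{\left(0,-8 \right)} \right)}\right) = \left(61468 + 60364\right) \left(-7476 - -8\right) = 121832 \left(-7476 + 8\right) = 121832 \left(-7468\right) = -909841376$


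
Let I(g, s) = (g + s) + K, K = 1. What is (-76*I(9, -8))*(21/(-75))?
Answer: 1064/25 ≈ 42.560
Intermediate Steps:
I(g, s) = 1 + g + s (I(g, s) = (g + s) + 1 = 1 + g + s)
(-76*I(9, -8))*(21/(-75)) = (-76*(1 + 9 - 8))*(21/(-75)) = (-76*2)*(21*(-1/75)) = -152*(-7/25) = 1064/25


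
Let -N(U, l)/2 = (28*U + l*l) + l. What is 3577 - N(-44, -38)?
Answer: 3925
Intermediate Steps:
N(U, l) = -56*U - 2*l - 2*l² (N(U, l) = -2*((28*U + l*l) + l) = -2*((28*U + l²) + l) = -2*((l² + 28*U) + l) = -2*(l + l² + 28*U) = -56*U - 2*l - 2*l²)
3577 - N(-44, -38) = 3577 - (-56*(-44) - 2*(-38) - 2*(-38)²) = 3577 - (2464 + 76 - 2*1444) = 3577 - (2464 + 76 - 2888) = 3577 - 1*(-348) = 3577 + 348 = 3925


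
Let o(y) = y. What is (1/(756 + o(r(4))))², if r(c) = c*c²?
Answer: 1/672400 ≈ 1.4872e-6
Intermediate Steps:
r(c) = c³
(1/(756 + o(r(4))))² = (1/(756 + 4³))² = (1/(756 + 64))² = (1/820)² = 1/672400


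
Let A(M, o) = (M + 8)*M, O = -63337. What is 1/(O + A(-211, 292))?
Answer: -1/20504 ≈ -4.8771e-5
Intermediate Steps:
A(M, o) = M*(8 + M) (A(M, o) = (8 + M)*M = M*(8 + M))
1/(O + A(-211, 292)) = 1/(-63337 - 211*(8 - 211)) = 1/(-63337 - 211*(-203)) = 1/(-63337 + 42833) = 1/(-20504) = -1/20504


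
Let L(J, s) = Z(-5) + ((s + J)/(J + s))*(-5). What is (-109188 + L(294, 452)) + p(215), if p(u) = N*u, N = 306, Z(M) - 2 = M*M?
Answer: -43376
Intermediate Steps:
Z(M) = 2 + M**2 (Z(M) = 2 + M*M = 2 + M**2)
L(J, s) = 22 (L(J, s) = (2 + (-5)**2) + ((s + J)/(J + s))*(-5) = (2 + 25) + ((J + s)/(J + s))*(-5) = 27 + 1*(-5) = 27 - 5 = 22)
p(u) = 306*u
(-109188 + L(294, 452)) + p(215) = (-109188 + 22) + 306*215 = -109166 + 65790 = -43376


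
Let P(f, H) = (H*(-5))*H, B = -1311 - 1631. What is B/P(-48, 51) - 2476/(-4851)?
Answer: 1721186/2336565 ≈ 0.73663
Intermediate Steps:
B = -2942
P(f, H) = -5*H² (P(f, H) = (-5*H)*H = -5*H²)
B/P(-48, 51) - 2476/(-4851) = -2942/((-5*51²)) - 2476/(-4851) = -2942/((-5*2601)) - 2476*(-1/4851) = -2942/(-13005) + 2476/4851 = -2942*(-1/13005) + 2476/4851 = 2942/13005 + 2476/4851 = 1721186/2336565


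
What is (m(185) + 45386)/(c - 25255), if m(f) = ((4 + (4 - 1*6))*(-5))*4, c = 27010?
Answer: 45346/1755 ≈ 25.838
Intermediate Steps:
m(f) = -40 (m(f) = ((4 + (4 - 6))*(-5))*4 = ((4 - 2)*(-5))*4 = (2*(-5))*4 = -10*4 = -40)
(m(185) + 45386)/(c - 25255) = (-40 + 45386)/(27010 - 25255) = 45346/1755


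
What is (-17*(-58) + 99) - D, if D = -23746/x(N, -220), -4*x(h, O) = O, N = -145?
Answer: 83421/55 ≈ 1516.7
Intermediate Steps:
x(h, O) = -O/4
D = -23746/55 (D = -23746/((-¼*(-220))) = -23746/55 ≈ -431.75)
(-17*(-58) + 99) - D = (-17*(-58) + 99) - 1*(-23746/55) = (986 + 99) + 23746/55 = 1085 + 23746/55 = 83421/55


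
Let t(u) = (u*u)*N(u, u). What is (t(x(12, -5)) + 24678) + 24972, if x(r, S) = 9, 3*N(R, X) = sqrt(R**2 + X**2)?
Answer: 49650 + 243*sqrt(2) ≈ 49994.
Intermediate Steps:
N(R, X) = sqrt(R**2 + X**2)/3
t(u) = sqrt(2)*u**2*sqrt(u**2)/3 (t(u) = (u*u)*(sqrt(u**2 + u**2)/3) = u**2*(sqrt(2*u**2)/3) = u**2*((sqrt(2)*sqrt(u**2))/3) = u**2*(sqrt(2)*sqrt(u**2)/3) = sqrt(2)*u**2*sqrt(u**2)/3)
(t(x(12, -5)) + 24678) + 24972 = ((1/3)*sqrt(2)*9**2*sqrt(9**2) + 24678) + 24972 = ((1/3)*sqrt(2)*81*sqrt(81) + 24678) + 24972 = ((1/3)*sqrt(2)*81*9 + 24678) + 24972 = (243*sqrt(2) + 24678) + 24972 = (24678 + 243*sqrt(2)) + 24972 = 49650 + 243*sqrt(2)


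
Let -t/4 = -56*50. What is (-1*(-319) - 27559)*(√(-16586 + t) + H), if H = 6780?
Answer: -184687200 - 27240*I*√5386 ≈ -1.8469e+8 - 1.9991e+6*I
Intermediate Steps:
t = 11200 (t = -(-224)*50 = -4*(-2800) = 11200)
(-1*(-319) - 27559)*(√(-16586 + t) + H) = (-1*(-319) - 27559)*(√(-16586 + 11200) + 6780) = (319 - 27559)*(√(-5386) + 6780) = -27240*(I*√5386 + 6780) = -27240*(6780 + I*√5386) = -184687200 - 27240*I*√5386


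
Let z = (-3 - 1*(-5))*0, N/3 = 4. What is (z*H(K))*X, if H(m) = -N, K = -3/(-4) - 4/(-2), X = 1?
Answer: 0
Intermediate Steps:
N = 12 (N = 3*4 = 12)
K = 11/4 (K = -3*(-1/4) - 4*(-1/2) = 3/4 + 2 = 11/4 ≈ 2.7500)
H(m) = -12 (H(m) = -1*12 = -12)
z = 0 (z = (-3 + 5)*0 = 2*0 = 0)
(z*H(K))*X = (0*(-12))*1 = 0*1 = 0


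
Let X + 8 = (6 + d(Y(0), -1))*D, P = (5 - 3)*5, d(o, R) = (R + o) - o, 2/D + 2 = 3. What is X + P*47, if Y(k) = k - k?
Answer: 472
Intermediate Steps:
D = 2 (D = 2/(-2 + 3) = 2/1 = 2*1 = 2)
Y(k) = 0
d(o, R) = R
P = 10 (P = 2*5 = 10)
X = 2 (X = -8 + (6 - 1)*2 = -8 + 5*2 = -8 + 10 = 2)
X + P*47 = 2 + 10*47 = 2 + 470 = 472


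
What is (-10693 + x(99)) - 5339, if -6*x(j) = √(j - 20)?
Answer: -16032 - √79/6 ≈ -16033.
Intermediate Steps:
x(j) = -√(-20 + j)/6 (x(j) = -√(j - 20)/6 = -√(-20 + j)/6)
(-10693 + x(99)) - 5339 = (-10693 - √(-20 + 99)/6) - 5339 = (-10693 - √79/6) - 5339 = -16032 - √79/6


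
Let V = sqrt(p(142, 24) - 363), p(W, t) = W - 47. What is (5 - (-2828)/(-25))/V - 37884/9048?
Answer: -3157/754 + 2703*I*sqrt(67)/3350 ≈ -4.187 + 6.6045*I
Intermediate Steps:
p(W, t) = -47 + W
V = 2*I*sqrt(67) (V = sqrt((-47 + 142) - 363) = sqrt(95 - 363) = sqrt(-268) = 2*I*sqrt(67) ≈ 16.371*I)
(5 - (-2828)/(-25))/V - 37884/9048 = (5 - (-2828)/(-25))/((2*I*sqrt(67))) - 37884/9048 = (5 - (-2828)*(-1)/25)*(-I*sqrt(67)/134) - 37884*1/9048 = (5 - 101*28/25)*(-I*sqrt(67)/134) - 3157/754 = (5 - 2828/25)*(-I*sqrt(67)/134) - 3157/754 = -(-2703)*I*sqrt(67)/3350 - 3157/754 = 2703*I*sqrt(67)/3350 - 3157/754 = -3157/754 + 2703*I*sqrt(67)/3350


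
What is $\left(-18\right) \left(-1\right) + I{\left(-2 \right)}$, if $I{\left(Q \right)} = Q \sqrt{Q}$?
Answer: $18 - 2 i \sqrt{2} \approx 18.0 - 2.8284 i$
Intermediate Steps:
$I{\left(Q \right)} = Q^{\frac{3}{2}}$
$\left(-18\right) \left(-1\right) + I{\left(-2 \right)} = \left(-18\right) \left(-1\right) + \left(-2\right)^{\frac{3}{2}} = 18 - 2 i \sqrt{2}$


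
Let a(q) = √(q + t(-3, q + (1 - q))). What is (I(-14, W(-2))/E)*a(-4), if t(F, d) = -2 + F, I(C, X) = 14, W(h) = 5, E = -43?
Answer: -42*I/43 ≈ -0.97674*I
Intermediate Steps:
a(q) = √(-5 + q) (a(q) = √(q + (-2 - 3)) = √(q - 5) = √(-5 + q))
(I(-14, W(-2))/E)*a(-4) = (14/(-43))*√(-5 - 4) = (-1/43*14)*√(-9) = -42*I/43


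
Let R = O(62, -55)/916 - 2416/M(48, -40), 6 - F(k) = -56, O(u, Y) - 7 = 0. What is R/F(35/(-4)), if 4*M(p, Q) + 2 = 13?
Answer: -8852147/624712 ≈ -14.170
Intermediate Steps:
O(u, Y) = 7 (O(u, Y) = 7 + 0 = 7)
M(p, Q) = 11/4 (M(p, Q) = -1/2 + (1/4)*13 = -1/2 + 13/4 = 11/4)
F(k) = 62 (F(k) = 6 - 1*(-56) = 6 + 56 = 62)
R = -8852147/10076 (R = 7/916 - 2416/11/4 = 7*(1/916) - 2416*4/11 = 7/916 - 9664/11 = -8852147/10076 ≈ -878.54)
R/F(35/(-4)) = -8852147/10076/62 = -8852147/10076*1/62 = -8852147/624712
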